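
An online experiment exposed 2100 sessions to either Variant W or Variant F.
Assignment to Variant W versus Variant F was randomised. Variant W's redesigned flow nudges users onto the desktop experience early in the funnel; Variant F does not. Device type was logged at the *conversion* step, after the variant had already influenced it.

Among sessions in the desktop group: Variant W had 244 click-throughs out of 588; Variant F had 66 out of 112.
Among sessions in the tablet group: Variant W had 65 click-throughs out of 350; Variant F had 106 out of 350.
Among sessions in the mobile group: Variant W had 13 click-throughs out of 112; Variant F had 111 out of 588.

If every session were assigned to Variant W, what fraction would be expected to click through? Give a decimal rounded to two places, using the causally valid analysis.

Stratifying would compare variants among sessions the variants themselves sorted into device type groups — a form of selection on an intermediate. The unconditioned pooled rates give the total causal effect.
So P(outcome | do(Variant W)) is just the pooled rate for Variant W: 322/1050 = 0.307.

0.31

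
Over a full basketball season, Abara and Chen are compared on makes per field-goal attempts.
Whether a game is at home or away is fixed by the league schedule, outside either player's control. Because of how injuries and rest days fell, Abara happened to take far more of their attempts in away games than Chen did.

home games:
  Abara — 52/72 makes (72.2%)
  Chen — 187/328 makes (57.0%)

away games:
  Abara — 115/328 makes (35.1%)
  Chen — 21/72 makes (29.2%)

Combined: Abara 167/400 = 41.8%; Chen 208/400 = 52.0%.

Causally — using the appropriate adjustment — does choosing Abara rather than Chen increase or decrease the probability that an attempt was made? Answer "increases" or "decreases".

increases

Game venue differs across players for reasons unrelated to any effect of the player itself, and it separately predicts the outcome — a classic confounder. We must compare within game venue levels.
Within each level — home games: 72.2% vs 57.0%; away games: 35.1% vs 29.2% — Abara is higher every time.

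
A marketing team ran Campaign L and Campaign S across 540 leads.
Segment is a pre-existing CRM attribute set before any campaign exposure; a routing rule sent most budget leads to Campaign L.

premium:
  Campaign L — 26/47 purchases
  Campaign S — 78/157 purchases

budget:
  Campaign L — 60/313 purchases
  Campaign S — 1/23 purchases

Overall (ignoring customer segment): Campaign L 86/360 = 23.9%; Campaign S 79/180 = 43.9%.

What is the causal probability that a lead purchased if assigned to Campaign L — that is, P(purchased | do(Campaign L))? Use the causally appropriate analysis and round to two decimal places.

Campaign L is higher inside every customer segment stratum but Campaign S is higher in aggregate. Whether to stratify depends on how customer segment relates to the campaign.
Customer segment is set before the campaign has any effect — it is not caused by the campaign — and it independently drives the outcome. That makes it a confounder, so the causal comparison is within customer segment levels.
Standardising Campaign L to the population customer segment mix: 0.378·26/47 + 0.622·60/313 = 0.328.

0.33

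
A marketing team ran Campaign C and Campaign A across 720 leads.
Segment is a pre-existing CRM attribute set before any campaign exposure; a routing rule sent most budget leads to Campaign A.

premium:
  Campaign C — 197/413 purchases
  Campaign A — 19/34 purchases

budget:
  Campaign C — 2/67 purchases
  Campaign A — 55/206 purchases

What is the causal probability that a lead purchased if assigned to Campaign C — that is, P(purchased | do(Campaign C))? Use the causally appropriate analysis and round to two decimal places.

0.31

Campaign A is higher inside every customer segment stratum but Campaign C is higher in aggregate. Whether to stratify depends on how customer segment relates to the campaign.
Since customer segment is a pre-existing factor (not a product of the campaign) and it affects the outcome on its own, it is a confounder. The stratified rates, not the pooled rate, identify the causal effect.
Standardising Campaign C to the population customer segment mix: 0.621·197/413 + 0.379·2/67 = 0.307.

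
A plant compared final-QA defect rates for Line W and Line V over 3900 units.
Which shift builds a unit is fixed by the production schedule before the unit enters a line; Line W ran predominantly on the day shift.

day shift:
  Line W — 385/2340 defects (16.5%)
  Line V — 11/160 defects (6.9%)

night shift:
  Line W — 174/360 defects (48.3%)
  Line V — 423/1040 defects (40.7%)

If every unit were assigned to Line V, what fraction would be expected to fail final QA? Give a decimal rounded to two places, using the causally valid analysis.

0.19

Shift satisfies the back-door criterion: it is not a descendant of the line, and it blocks the spurious path from line to outcome. Adjusting for it (i.e., using the within-shift rates) gives the causal effect.
Standardising Line V to the population shift mix: 0.641·11/160 + 0.359·423/1040 = 0.190.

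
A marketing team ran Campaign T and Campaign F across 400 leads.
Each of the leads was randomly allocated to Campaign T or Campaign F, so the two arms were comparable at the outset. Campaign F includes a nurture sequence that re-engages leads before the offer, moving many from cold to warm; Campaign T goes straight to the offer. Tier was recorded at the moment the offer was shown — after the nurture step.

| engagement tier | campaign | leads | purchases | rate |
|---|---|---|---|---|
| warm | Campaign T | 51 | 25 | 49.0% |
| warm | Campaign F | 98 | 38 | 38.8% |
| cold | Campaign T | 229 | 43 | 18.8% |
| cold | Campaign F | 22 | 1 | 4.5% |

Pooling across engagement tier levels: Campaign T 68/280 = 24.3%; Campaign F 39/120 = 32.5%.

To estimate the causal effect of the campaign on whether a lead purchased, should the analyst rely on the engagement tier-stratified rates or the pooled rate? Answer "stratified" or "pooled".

Engagement tier here is a post-treatment variable shaped by the campaign; conditioning on it would introduce bias rather than remove it. The overall comparison is the causal one.
Pooled: Campaign T 24.3% vs Campaign F 32.5%; Campaign F is higher overall.

pooled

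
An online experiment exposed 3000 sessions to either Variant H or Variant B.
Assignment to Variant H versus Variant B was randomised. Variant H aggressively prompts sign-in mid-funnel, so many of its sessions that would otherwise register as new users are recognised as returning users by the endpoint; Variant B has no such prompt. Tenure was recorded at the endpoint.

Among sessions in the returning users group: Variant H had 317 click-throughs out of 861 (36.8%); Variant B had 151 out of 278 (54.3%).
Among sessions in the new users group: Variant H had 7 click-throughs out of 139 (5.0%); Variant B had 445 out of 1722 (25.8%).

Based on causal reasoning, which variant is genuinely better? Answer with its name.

Variant H

User tenure here is a post-treatment variable shaped by the variant; conditioning on it would introduce bias rather than remove it. The overall comparison is the causal one.
Pooled: Variant H 32.4% vs Variant B 29.8%; Variant H is higher overall.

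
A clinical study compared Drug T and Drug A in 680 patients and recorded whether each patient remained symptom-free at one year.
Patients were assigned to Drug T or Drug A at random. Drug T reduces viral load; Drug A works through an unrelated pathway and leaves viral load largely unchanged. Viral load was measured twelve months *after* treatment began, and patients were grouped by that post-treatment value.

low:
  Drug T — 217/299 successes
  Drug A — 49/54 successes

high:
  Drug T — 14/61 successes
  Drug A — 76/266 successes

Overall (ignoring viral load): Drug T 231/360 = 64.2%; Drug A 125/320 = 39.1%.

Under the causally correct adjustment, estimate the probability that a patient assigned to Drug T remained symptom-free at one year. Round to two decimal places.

The viral load-specific comparison favours Drug A throughout, but the pooled figures favour Drug T. The question is whether to condition on viral load.
Viral load is downstream of the drug. One should not condition on a consequence of treatment, so the overall rates are the right comparison.
So P(outcome | do(Drug T)) is just the pooled rate for Drug T: 231/360 = 0.642.

0.64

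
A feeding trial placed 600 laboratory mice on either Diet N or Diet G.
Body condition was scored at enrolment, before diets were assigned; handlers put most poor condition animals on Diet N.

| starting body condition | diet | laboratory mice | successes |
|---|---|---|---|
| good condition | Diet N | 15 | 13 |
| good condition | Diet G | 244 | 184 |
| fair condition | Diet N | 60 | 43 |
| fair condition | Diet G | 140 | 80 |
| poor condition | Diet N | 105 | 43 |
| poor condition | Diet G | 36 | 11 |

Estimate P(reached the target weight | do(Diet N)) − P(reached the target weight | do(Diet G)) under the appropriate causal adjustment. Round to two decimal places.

The starting body condition-specific comparison favours Diet N throughout, but the pooled figures favour Diet G. The question is whether to condition on starting body condition.
The imbalance in starting body condition arose from how laboratory mice were allocated, not from anything the diet did; and starting body condition independently affects the outcome. The pooled gap is confounded — condition on starting body condition.
Adjusting over the population distribution of starting body condition: 0.432·(0.867−0.754) + 0.333·(0.717−0.571) + 0.235·(0.410−0.306) = +0.121.

+0.12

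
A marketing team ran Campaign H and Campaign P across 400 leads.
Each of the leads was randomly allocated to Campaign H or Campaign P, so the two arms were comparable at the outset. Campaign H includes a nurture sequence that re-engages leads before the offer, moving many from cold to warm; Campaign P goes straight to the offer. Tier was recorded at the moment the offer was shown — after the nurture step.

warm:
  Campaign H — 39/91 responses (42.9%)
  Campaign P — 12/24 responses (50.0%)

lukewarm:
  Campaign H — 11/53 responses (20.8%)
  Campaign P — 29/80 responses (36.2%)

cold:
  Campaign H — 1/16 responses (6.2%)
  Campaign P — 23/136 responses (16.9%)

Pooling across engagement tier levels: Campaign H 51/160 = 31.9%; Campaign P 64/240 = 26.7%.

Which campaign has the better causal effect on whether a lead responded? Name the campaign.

Engagement tier here is a post-treatment variable shaped by the campaign; conditioning on it would introduce bias rather than remove it. The overall comparison is the causal one.
Pooled: Campaign H 31.9% vs Campaign P 26.7%; Campaign H is higher overall.

Campaign H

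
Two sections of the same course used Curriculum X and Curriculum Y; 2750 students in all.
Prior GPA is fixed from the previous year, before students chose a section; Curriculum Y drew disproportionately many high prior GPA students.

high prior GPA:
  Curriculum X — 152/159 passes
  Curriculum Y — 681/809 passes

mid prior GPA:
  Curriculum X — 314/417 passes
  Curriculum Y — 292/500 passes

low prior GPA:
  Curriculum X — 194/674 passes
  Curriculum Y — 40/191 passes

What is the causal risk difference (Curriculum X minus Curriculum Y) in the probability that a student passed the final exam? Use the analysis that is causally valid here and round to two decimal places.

Curriculum X is higher inside every prior GPA band stratum but Curriculum Y is higher in aggregate. Whether to stratify depends on how prior GPA band relates to the teaching method.
Here prior GPA band is a common cause — it drives both which teaching method a case falls under and the outcome. The crude comparison mixes populations; the stratum-specific rates are the causally relevant ones.
Adjusting over the population distribution of prior GPA band: 0.352·(0.956−0.842) + 0.333·(0.753−0.584) + 0.315·(0.288−0.209) = +0.121.

+0.12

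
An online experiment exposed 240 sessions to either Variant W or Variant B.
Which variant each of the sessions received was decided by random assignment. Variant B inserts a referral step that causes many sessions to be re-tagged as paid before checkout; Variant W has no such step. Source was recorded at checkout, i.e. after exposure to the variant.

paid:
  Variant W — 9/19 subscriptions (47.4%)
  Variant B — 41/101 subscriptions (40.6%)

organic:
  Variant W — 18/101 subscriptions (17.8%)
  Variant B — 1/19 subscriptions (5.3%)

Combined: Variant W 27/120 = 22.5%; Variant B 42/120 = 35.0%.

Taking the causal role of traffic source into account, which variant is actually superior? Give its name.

Variant B

Stratifying would compare variants among sessions the variants themselves sorted into traffic source groups — a form of selection on an intermediate. The unconditioned pooled rates give the total causal effect.
Pooled: Variant W 22.5% vs Variant B 35.0%; Variant B is higher overall.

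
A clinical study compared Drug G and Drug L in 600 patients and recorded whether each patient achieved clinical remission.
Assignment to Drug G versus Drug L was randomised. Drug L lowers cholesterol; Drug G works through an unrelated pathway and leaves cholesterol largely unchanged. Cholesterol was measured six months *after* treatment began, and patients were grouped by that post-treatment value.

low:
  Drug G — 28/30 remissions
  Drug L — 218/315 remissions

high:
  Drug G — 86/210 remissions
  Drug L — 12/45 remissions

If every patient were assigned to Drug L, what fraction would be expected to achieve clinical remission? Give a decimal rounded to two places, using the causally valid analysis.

Within every cholesterol level Drug G has the higher rate, yet pooled Drug L does — Simpson's reversal.
Stratifying would compare drugs among patients the drugs themselves sorted into cholesterol groups — a form of selection on an intermediate. The unconditioned pooled rates give the total causal effect.
So P(outcome | do(Drug L)) is just the pooled rate for Drug L: 230/360 = 0.639.

0.64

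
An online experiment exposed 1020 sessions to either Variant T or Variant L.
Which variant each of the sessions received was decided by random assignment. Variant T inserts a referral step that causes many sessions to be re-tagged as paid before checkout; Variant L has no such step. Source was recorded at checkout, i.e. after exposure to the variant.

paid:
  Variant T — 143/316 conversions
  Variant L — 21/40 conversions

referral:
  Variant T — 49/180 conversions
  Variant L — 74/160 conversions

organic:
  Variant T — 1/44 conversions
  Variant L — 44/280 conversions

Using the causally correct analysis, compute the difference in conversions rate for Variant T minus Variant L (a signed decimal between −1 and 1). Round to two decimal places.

Traffic source is downstream of the variant. One should not condition on a consequence of treatment, so the overall rates are the right comparison.
The causal difference is the pooled difference: 0.357 − 0.290 = +0.068.

+0.07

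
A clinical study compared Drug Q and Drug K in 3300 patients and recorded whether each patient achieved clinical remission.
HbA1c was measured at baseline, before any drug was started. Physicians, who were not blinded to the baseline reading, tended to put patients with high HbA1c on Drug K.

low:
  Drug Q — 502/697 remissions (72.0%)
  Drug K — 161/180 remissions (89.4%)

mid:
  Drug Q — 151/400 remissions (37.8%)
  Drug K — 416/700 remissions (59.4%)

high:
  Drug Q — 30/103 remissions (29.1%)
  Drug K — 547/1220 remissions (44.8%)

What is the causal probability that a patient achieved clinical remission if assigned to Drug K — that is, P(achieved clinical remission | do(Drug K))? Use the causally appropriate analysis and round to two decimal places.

Since HbA1c is a pre-existing factor (not a product of the drug) and it affects the outcome on its own, it is a confounder. The stratified rates, not the pooled rate, identify the causal effect.
Standardising Drug K to the population HbA1c mix: 0.266·161/180 + 0.333·416/700 + 0.401·547/1220 = 0.616.

0.62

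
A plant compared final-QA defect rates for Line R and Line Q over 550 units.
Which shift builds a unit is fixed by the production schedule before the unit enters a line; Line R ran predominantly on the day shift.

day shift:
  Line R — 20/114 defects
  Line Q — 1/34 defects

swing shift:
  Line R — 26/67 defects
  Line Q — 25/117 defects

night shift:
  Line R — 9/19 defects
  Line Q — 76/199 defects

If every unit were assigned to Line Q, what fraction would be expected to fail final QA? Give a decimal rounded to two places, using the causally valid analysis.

Shift differs across lines for reasons unrelated to any effect of the line itself, and it separately predicts the outcome — a classic confounder. We must compare within shift levels.
Standardising Line Q to the population shift mix: 0.269·1/34 + 0.335·25/117 + 0.396·76/199 = 0.231.

0.23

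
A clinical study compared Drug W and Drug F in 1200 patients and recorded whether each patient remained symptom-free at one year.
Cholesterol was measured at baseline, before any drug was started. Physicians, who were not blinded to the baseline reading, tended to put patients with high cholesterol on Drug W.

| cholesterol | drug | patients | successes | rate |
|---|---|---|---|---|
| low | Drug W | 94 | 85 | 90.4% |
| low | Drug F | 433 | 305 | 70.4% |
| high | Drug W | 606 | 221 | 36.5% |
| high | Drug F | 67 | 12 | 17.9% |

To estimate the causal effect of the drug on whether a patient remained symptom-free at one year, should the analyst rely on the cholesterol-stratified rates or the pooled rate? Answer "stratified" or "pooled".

The cholesterol-specific comparison favours Drug W throughout, but the pooled figures favour Drug F. The question is whether to condition on cholesterol.
Cholesterol satisfies the back-door criterion: it is not a descendant of the drug, and it blocks the spurious path from drug to outcome. Adjusting for it (i.e., using the within-cholesterol rates) gives the causal effect.
Within each level — low: 90.4% vs 70.4%; high: 36.5% vs 17.9% — Drug W is higher every time.

stratified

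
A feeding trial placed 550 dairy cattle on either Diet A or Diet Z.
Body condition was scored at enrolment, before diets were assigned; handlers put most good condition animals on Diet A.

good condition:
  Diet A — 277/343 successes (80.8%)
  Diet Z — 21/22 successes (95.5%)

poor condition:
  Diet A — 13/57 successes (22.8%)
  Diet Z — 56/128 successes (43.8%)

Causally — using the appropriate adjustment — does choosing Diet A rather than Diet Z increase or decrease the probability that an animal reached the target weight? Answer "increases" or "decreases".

decreases

Here starting body condition is a common cause — it drives both which diet a case falls under and the outcome. The crude comparison mixes populations; the stratum-specific rates are the causally relevant ones.
Within each level — good condition: 80.8% vs 95.5%; poor condition: 22.8% vs 43.8% — Diet Z is higher every time.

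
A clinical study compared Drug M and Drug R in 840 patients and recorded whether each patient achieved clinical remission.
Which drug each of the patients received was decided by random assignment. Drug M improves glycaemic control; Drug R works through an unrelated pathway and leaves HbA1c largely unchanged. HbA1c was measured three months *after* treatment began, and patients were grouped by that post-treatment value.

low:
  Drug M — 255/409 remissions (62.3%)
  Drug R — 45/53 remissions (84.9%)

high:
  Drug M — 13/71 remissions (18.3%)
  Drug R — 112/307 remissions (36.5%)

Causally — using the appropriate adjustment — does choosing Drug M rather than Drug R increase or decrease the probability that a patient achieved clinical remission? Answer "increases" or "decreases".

increases

The distribution of HbA1c is itself part of what the drug does — it is an intermediate outcome. Holding it fixed would remove that part of the effect; the total effect is the pooled difference.
Pooled: Drug M 55.8% vs Drug R 43.6%; Drug M is higher overall.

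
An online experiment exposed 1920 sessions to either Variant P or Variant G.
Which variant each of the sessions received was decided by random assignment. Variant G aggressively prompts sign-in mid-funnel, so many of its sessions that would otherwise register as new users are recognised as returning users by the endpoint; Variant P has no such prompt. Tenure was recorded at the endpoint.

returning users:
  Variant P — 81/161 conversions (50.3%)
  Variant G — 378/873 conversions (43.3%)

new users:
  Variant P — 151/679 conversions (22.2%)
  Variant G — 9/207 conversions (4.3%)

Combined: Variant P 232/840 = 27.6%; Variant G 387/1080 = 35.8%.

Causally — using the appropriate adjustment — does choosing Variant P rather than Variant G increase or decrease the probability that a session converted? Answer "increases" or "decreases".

User tenure is downstream of the variant. One should not condition on a consequence of treatment, so the overall rates are the right comparison.
Pooled: Variant P 27.6% vs Variant G 35.8%; Variant G is higher overall.

decreases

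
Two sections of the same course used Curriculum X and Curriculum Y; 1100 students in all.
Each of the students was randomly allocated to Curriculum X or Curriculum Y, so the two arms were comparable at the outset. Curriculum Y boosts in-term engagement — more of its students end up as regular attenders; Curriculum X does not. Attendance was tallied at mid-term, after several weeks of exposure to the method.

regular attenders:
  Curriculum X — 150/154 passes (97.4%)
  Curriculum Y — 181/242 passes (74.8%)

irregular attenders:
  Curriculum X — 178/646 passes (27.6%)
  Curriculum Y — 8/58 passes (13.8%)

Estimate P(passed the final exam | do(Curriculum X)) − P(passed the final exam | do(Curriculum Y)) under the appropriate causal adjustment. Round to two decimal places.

-0.22

Mid-term attendance is recorded after the teaching method and is itself shifted by it — it sits on the causal path from teaching method to outcome. Conditioning on a mediator would strip out part of the effect we want; the pooled comparison gives the total causal effect.
The causal difference is the pooled difference: 0.410 − 0.630 = -0.220.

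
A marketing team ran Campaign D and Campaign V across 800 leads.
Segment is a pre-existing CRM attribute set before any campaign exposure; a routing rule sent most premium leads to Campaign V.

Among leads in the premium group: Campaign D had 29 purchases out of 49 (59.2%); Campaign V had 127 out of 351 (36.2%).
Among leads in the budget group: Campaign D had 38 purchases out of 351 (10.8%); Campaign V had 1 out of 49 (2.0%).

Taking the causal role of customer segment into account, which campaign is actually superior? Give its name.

Campaign D

The customer segment-specific comparison favours Campaign D throughout, but the pooled figures favour Campaign V. The question is whether to condition on customer segment.
The imbalance in customer segment arose from how leads were allocated, not from anything the campaign did; and customer segment independently affects the outcome. The pooled gap is confounded — condition on customer segment.
Within each level — premium: 59.2% vs 36.2%; budget: 10.8% vs 2.0% — Campaign D is higher every time.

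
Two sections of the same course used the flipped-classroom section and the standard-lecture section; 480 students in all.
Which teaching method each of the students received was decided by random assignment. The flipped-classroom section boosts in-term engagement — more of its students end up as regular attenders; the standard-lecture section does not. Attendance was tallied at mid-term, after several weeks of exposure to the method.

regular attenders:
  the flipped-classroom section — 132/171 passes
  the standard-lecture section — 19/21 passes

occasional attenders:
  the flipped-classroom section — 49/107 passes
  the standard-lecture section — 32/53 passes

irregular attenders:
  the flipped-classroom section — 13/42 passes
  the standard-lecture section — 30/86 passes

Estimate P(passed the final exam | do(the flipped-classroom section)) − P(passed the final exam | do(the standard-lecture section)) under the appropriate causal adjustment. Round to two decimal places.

Within every mid-term attendance level the standard-lecture section has the higher rate, yet pooled the flipped-classroom section does — Simpson's reversal.
Mid-term attendance is recorded after the teaching method and is itself shifted by it — it sits on the causal path from teaching method to outcome. Conditioning on a mediator would strip out part of the effect we want; the pooled comparison gives the total causal effect.
The causal difference is the pooled difference: 0.606 − 0.506 = +0.100.

+0.10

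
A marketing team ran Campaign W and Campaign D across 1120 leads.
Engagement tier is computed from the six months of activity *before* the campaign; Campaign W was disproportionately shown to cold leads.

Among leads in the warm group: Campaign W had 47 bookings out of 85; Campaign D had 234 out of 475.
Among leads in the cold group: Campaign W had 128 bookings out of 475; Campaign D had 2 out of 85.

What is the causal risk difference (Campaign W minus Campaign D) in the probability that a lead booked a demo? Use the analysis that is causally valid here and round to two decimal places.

The engagement tier-specific comparison favours Campaign W throughout, but the pooled figures favour Campaign D. The question is whether to condition on engagement tier.
Since engagement tier is a pre-existing factor (not a product of the campaign) and it affects the outcome on its own, it is a confounder. The stratified rates, not the pooled rate, identify the causal effect.
Adjusting over the population distribution of engagement tier: 0.500·(0.553−0.493) + 0.500·(0.269−0.024) = +0.153.

+0.15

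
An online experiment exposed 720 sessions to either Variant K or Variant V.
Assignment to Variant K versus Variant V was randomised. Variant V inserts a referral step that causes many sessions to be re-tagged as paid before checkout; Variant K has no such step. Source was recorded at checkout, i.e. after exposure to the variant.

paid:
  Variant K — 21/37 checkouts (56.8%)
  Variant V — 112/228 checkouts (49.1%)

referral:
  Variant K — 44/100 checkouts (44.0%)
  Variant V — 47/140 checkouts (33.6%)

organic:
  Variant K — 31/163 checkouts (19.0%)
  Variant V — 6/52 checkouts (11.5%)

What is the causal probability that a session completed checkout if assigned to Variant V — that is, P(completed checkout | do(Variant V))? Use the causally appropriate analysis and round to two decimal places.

0.39

Traffic source is downstream of the variant. One should not condition on a consequence of treatment, so the overall rates are the right comparison.
So P(outcome | do(Variant V)) is just the pooled rate for Variant V: 165/420 = 0.393.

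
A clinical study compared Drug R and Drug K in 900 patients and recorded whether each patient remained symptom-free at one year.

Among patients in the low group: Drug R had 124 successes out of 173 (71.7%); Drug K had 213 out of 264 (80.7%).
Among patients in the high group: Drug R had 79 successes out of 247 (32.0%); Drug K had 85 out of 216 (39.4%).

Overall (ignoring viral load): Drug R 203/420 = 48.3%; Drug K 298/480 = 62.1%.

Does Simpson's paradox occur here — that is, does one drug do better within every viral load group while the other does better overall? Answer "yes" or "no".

no

Within each viral load level (low 71.7% vs 80.7%; high 32.0% vs 39.4%), Drug K has the higher rate every time. Pooled: 48.3% vs 62.1% — Drug K has the higher rate overall. They agree.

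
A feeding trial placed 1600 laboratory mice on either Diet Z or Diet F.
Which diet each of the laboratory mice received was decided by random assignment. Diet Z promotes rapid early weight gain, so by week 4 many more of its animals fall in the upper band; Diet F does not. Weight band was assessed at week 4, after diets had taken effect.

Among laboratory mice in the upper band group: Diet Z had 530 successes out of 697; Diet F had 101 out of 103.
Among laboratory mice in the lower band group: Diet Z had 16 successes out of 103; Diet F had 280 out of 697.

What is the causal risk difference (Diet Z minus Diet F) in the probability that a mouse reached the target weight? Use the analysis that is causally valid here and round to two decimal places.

+0.21

Week-4 weight band is downstream of the diet. One should not condition on a consequence of treatment, so the overall rates are the right comparison.
The causal difference is the pooled difference: 0.682 − 0.476 = +0.206.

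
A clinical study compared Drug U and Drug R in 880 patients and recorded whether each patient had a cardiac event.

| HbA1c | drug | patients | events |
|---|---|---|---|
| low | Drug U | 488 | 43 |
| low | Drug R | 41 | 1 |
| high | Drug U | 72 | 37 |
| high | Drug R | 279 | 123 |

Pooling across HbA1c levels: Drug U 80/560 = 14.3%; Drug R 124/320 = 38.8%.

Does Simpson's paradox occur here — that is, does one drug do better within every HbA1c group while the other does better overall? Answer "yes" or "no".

yes

Within each HbA1c level (low 8.8% vs 2.4%; high 51.4% vs 44.1%), Drug R has the lower rate every time. Pooled: 14.3% vs 38.8% — Drug U has the lower rate overall. The two comparisons disagree.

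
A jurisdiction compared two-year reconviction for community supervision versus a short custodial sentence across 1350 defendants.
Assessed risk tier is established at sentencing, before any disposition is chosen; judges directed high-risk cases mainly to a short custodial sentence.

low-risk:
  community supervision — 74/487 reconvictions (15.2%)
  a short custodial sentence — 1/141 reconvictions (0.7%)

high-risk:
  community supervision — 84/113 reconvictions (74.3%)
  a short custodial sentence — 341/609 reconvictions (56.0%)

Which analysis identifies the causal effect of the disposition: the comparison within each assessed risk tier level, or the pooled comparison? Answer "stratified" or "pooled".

Here assessed risk tier is a common cause — it drives both which disposition a case falls under and the outcome. The crude comparison mixes populations; the stratum-specific rates are the causally relevant ones.
Within each level — low-risk: 15.2% vs 0.7%; high-risk: 74.3% vs 56.0% — a short custodial sentence is lower every time.

stratified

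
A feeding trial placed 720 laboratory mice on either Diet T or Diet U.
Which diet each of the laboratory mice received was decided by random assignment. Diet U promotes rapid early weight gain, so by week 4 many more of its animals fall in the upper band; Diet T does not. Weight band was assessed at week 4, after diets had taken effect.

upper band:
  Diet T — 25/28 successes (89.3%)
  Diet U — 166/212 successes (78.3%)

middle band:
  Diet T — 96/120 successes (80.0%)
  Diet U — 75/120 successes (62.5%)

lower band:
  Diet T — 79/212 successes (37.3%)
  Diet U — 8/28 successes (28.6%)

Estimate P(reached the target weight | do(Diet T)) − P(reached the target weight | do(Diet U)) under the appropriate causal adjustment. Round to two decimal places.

Stratifying would compare diets among laboratory mice the diets themselves sorted into week-4 weight band groups — a form of selection on an intermediate. The unconditioned pooled rates give the total causal effect.
The causal difference is the pooled difference: 0.556 − 0.692 = -0.136.

-0.14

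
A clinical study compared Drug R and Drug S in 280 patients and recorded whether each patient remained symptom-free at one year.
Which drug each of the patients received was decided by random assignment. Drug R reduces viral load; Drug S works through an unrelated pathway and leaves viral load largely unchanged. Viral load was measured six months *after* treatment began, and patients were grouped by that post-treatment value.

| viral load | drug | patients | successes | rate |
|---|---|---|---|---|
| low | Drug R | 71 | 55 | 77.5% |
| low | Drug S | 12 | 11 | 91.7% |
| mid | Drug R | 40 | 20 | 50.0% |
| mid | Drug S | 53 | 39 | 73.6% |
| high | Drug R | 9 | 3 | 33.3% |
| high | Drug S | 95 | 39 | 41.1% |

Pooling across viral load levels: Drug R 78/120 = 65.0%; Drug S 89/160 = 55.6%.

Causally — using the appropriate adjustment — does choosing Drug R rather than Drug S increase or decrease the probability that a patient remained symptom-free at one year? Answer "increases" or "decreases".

increases

Viral load is downstream of the drug. One should not condition on a consequence of treatment, so the overall rates are the right comparison.
Pooled: Drug R 65.0% vs Drug S 55.6%; Drug R is higher overall.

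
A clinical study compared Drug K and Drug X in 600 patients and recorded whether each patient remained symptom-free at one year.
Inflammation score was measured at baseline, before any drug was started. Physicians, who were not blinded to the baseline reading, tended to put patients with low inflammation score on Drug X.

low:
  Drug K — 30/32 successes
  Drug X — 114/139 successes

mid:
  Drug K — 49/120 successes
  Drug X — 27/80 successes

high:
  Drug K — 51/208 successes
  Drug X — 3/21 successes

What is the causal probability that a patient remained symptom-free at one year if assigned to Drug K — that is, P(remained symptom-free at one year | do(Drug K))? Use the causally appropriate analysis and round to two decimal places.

The imbalance in inflammation score arose from how patients were allocated, not from anything the drug did; and inflammation score independently affects the outcome. The pooled gap is confounded — condition on inflammation score.
Standardising Drug K to the population inflammation score mix: 0.285·30/32 + 0.333·49/120 + 0.382·51/208 = 0.497.

0.50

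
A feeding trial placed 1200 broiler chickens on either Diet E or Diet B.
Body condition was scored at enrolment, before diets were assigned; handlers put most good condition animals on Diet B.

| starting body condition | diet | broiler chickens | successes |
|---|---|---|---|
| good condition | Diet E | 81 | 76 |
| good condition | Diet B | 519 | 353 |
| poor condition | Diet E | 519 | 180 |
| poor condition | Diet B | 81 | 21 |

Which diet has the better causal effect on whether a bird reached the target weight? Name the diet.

Diet E

Starting body condition differs across diets for reasons unrelated to any effect of the diet itself, and it separately predicts the outcome — a classic confounder. We must compare within starting body condition levels.
Within each level — good condition: 93.8% vs 68.0%; poor condition: 34.7% vs 25.9% — Diet E is higher every time.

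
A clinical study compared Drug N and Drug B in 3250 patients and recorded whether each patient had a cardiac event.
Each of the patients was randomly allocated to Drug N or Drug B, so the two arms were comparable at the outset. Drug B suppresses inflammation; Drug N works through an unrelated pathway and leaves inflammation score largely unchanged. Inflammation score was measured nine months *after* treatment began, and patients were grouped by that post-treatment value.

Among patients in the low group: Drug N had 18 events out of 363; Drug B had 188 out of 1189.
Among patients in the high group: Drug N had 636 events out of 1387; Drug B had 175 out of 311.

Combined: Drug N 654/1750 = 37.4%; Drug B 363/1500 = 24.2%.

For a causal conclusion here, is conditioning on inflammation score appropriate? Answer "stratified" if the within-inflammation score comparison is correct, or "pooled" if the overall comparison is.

The distribution of inflammation score is itself part of what the drug does — it is an intermediate outcome. Holding it fixed would remove that part of the effect; the total effect is the pooled difference.
Pooled: Drug N 37.4% vs Drug B 24.2%; Drug B is lower overall.

pooled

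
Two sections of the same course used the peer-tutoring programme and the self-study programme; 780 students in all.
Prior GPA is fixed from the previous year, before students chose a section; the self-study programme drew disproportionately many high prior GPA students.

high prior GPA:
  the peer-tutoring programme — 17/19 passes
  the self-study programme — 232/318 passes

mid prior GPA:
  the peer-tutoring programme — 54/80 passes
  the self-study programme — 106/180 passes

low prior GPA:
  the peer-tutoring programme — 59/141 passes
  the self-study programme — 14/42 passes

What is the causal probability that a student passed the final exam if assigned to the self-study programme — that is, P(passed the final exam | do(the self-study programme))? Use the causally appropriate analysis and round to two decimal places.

0.59

The stratified and pooled comparisons disagree (the peer-tutoring programme wins within each prior GPA band; the self-study programme wins overall), so the answer turns on the causal role of prior GPA band.
Here prior GPA band is a common cause — it drives both which teaching method a case falls under and the outcome. The crude comparison mixes populations; the stratum-specific rates are the causally relevant ones.
Standardising the self-study programme to the population prior GPA band mix: 0.432·232/318 + 0.333·106/180 + 0.235·14/42 = 0.590.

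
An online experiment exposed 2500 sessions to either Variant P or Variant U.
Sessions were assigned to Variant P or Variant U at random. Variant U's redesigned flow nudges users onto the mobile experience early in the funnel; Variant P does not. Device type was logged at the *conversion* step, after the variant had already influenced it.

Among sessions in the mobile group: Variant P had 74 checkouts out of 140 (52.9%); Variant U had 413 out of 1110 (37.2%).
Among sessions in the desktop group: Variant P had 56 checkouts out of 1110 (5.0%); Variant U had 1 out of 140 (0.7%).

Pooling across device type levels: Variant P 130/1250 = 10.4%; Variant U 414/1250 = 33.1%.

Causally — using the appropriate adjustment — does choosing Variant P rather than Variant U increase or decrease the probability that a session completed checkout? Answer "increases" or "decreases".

decreases

Device type is recorded after the variant and is itself shifted by it — it sits on the causal path from variant to outcome. Conditioning on a mediator would strip out part of the effect we want; the pooled comparison gives the total causal effect.
Pooled: Variant P 10.4% vs Variant U 33.1%; Variant U is higher overall.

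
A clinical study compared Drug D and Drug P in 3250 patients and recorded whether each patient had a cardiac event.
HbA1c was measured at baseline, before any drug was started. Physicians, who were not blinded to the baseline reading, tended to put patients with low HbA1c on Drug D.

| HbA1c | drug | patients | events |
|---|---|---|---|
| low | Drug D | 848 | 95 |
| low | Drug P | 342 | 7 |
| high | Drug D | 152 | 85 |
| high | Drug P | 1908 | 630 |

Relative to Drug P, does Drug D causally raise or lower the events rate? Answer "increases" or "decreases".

increases

HbA1c is set before the drug has any effect — it is not caused by the drug — and it independently drives the outcome. That makes it a confounder, so the causal comparison is within HbA1c levels.
Within each level — low: 11.2% vs 2.0%; high: 55.9% vs 33.0% — Drug P is lower every time.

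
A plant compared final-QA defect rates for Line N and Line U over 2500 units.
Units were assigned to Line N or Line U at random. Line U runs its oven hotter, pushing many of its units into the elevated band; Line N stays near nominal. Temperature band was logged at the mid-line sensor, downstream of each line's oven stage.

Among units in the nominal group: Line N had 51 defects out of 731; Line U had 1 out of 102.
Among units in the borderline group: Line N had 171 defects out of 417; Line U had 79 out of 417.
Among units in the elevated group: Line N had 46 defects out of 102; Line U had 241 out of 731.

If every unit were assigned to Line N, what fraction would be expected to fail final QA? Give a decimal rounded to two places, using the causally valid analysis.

0.21

The stratified and pooled comparisons disagree (Line U wins within each in-process temperature band; Line N wins overall), so the answer turns on the causal role of in-process temperature band.
In-process temperature band is recorded after the line and is itself shifted by it — it sits on the causal path from line to outcome. Conditioning on a mediator would strip out part of the effect we want; the pooled comparison gives the total causal effect.
So P(outcome | do(Line N)) is just the pooled rate for Line N: 268/1250 = 0.214.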